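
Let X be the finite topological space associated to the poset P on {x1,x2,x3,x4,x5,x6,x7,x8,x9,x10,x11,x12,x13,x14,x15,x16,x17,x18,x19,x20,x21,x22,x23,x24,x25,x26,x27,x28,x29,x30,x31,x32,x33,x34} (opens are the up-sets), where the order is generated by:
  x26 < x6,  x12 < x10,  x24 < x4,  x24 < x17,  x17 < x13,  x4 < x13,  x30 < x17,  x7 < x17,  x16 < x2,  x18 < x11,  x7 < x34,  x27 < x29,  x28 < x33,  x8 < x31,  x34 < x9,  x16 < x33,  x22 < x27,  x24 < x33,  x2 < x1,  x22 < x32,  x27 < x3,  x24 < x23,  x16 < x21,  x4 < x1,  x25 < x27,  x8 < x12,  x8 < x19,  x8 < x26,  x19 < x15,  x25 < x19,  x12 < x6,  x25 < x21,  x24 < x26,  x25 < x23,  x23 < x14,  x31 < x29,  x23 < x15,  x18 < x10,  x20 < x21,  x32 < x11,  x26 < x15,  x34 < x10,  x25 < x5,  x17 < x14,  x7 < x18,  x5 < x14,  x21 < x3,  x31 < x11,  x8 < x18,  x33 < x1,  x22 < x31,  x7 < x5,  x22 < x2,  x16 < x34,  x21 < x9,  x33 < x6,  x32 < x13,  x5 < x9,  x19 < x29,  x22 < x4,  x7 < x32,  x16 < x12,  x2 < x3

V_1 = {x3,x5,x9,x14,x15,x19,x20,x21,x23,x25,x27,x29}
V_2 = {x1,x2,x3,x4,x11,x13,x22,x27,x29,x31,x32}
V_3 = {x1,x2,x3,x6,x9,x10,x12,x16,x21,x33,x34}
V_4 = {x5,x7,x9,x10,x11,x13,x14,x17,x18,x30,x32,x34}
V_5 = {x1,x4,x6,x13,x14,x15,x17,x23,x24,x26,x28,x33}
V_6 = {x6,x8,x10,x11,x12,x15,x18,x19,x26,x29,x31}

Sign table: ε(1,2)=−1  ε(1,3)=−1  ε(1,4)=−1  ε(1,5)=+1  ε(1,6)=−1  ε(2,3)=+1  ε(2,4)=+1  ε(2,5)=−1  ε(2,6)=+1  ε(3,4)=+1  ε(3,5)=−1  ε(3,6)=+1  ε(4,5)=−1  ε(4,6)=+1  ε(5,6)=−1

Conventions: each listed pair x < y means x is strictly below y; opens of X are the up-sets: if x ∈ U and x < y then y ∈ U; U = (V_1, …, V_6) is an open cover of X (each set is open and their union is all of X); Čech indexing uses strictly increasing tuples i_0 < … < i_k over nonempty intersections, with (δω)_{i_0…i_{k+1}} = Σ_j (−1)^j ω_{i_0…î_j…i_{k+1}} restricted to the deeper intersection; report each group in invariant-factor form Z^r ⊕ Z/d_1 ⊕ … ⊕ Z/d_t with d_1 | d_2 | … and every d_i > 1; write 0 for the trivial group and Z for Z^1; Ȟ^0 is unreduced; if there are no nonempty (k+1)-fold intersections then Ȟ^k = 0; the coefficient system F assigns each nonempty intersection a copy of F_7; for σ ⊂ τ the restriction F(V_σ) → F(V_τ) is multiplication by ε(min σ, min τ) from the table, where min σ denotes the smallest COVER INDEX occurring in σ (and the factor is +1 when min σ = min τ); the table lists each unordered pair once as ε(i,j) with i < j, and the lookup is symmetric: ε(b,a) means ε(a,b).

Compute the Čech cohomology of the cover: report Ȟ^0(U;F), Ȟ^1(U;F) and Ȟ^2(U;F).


nerve of the cover:
  V12={x3,x27,x29} V13={x3,x9,x21} V14={x5,x9,x14} V15={x14,x15,x23} V16={x15,x19,x29} V23={x1,x2,x3} V24={x11,x13,x32} V25={x1,x4,x13} V26={x11,x29,x31} V34={x9,x10,x34} V35={x1,x6,x33} V36={x6,x10,x12} V45={x13,x14,x17} V46={x10,x11,x18} V56={x6,x15,x26}
  V123={x3} V126={x29} V134={x9} V145={x14} V156={x15} V235={x1} V245={x13} V246={x11} V346={x10} V356={x6}
C dims 6,15,10; δ0: rk_F7 5; δ1: rk_F7 10
Ȟ^0 = (6 − 5) − 0 = 1, so Ȟ^0 ≅ Z/7
Ȟ^1 = (15 − 10) − 5 = 0, so Ȟ^1 ≅ 0
Ȟ^2 = (10 − 0) − 10 = 0, so Ȟ^2 ≅ 0

Ȟ^0 = Z/7, Ȟ^1 = 0 and Ȟ^2 = 0


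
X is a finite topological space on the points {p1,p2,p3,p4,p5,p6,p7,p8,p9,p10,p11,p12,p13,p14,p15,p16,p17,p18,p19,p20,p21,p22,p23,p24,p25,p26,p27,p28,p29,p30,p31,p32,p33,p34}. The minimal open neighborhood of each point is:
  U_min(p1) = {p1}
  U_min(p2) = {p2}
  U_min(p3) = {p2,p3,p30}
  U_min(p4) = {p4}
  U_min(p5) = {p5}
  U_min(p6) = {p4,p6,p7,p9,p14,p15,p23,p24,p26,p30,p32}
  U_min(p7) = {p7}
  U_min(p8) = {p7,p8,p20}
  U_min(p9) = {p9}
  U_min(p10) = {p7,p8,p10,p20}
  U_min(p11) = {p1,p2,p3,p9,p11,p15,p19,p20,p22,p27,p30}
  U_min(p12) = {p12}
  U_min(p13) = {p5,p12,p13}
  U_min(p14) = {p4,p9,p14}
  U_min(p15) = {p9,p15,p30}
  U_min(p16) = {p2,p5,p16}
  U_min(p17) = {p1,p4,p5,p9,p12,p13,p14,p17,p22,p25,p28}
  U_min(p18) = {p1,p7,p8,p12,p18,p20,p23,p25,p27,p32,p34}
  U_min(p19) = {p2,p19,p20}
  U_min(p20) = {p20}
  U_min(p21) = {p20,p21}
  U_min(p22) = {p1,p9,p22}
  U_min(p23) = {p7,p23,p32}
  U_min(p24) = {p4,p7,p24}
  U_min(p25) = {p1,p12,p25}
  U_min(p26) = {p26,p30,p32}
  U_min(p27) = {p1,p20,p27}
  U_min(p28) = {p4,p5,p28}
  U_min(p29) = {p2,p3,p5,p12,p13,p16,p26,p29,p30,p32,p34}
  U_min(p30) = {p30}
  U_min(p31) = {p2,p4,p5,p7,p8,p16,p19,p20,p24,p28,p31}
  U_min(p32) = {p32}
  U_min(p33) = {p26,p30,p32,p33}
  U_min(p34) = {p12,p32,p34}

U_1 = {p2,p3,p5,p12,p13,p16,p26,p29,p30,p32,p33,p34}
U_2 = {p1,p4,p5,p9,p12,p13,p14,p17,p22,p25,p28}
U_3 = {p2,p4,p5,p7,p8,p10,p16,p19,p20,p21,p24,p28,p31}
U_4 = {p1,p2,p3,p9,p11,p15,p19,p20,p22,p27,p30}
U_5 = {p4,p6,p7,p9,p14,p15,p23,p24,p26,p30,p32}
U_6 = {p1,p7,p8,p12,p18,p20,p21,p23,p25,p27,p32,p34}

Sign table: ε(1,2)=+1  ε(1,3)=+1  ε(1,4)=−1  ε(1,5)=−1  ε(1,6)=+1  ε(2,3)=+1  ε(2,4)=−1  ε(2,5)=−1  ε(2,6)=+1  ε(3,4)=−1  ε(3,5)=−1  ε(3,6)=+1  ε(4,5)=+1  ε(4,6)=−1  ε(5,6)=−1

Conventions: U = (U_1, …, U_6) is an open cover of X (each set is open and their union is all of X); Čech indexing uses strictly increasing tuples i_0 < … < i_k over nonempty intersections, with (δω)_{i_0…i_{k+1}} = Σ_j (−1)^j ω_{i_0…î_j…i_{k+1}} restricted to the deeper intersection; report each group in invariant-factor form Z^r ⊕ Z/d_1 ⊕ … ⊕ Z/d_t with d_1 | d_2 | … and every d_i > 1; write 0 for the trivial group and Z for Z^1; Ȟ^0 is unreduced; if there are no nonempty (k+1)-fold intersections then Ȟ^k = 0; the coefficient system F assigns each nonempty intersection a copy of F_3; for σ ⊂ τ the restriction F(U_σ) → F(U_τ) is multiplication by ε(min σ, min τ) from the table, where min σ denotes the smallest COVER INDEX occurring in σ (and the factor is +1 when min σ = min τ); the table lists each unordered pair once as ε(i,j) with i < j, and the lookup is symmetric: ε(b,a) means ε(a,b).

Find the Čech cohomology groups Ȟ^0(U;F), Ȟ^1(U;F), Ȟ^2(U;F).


Ȟ^0 = Z/3; Ȟ^1 = 0; Ȟ^2 = 0

nerve of the cover:
  U12={p5,p12,p13} U13={p2,p5,p16} U14={p2,p3,p30} U15={p26,p30,p32} U16={p12,p32,p34} U23={p4,p5,p28} U24={p1,p9,p22} U25={p4,p9,p14} U26={p1,p12,p25} U34={p2,p19,p20} U35={p4,p7,p24} U36={p7,p8,p20,p21} U45={p9,p15,p30} U46={p1,p20,p27} U56={p7,p23,p32}
  U123={p5} U126={p12} U134={p2} U145={p30} U156={p32} U235={p4} U245={p9} U246={p1} U346={p20} U356={p7}
C dims 6,15,10; δ0: rk_F3 5; δ1: rk_F3 10
Ȟ^0 = (6 − 5) − 0 = 1, so Ȟ^0 ≅ Z/3
Ȟ^1 = (15 − 10) − 5 = 0, so Ȟ^1 ≅ 0
Ȟ^2 = (10 − 0) − 10 = 0, so Ȟ^2 ≅ 0


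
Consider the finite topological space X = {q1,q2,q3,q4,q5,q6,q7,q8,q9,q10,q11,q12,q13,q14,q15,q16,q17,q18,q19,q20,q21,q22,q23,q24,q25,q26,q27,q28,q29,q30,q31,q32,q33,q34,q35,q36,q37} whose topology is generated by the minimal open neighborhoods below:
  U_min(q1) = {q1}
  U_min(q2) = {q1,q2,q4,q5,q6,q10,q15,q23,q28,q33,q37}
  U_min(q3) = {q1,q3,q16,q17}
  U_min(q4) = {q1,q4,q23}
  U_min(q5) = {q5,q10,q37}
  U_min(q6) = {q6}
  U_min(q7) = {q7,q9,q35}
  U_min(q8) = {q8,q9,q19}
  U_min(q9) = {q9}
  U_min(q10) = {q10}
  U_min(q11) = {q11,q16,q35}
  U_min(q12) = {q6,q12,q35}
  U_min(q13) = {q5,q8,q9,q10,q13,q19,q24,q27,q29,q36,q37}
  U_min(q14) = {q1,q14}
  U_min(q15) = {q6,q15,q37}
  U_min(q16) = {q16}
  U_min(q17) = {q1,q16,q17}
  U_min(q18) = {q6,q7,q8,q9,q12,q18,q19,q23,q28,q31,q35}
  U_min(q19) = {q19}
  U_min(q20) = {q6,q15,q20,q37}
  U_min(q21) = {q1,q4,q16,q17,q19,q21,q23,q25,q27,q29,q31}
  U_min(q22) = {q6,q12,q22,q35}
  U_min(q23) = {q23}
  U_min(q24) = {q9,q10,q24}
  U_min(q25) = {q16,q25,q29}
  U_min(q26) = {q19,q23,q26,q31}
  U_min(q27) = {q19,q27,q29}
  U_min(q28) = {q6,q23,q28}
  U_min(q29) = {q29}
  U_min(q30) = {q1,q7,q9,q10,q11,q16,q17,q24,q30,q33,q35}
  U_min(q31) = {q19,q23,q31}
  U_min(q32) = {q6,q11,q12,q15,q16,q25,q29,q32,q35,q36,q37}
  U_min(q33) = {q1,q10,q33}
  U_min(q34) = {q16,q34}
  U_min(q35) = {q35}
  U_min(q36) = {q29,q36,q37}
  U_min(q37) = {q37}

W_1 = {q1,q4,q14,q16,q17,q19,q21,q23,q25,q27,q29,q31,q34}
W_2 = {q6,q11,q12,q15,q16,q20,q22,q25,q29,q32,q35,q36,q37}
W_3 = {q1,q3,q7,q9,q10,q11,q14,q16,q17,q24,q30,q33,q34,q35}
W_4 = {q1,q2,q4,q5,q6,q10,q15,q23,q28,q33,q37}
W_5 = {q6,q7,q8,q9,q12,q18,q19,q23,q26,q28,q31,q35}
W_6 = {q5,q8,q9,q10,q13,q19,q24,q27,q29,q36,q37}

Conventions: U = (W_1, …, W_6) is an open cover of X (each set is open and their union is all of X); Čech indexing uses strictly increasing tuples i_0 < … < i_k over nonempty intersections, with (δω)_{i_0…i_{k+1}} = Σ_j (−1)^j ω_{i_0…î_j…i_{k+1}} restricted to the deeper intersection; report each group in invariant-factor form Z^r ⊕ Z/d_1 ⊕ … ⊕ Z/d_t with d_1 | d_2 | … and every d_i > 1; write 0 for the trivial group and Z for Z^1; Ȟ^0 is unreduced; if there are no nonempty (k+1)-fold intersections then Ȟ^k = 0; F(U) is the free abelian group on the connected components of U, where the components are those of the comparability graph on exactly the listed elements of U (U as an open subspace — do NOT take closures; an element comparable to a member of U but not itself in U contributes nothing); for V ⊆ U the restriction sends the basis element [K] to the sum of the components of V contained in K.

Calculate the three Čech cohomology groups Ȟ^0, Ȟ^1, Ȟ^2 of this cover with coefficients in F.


Ȟ^0 = Z,  Ȟ^1 = 0,  Ȟ^2 = Z/2

nonempty intersections:
  W12={q16,q25,q29} W13={q1,q14,q16,q17,q34} W14={q1,q4,q23} W15={q19,q23,q31} W16={q19,q27,q29} W23={q11,q16,q35} W24={q6,q15,q37} W25={q6,q12,q35} W26={q29,q36,q37} W34={q1,q10,q33} W35={q7,q9,q35} W36={q9,q10,q24} W45={q6,q23,q28} W46={q5,q10,q37} W56={q8,q9,q19}
  W123={q16} W126={q29} W134={q1} W145={q23} W156={q19} W235={q35} W245={q6} W246={q37} W346={q10} W356={q9}
components per intersection:
  W1: {q1,q4,q14,q16,q17,q19,q21,q23,q25,q27,q29,q31,q34}
  W2: {q6,q11,q12,q15,q16,q20,q22,q25,q29,q32,q35,q36,q37}
  W3: {q1,q3,q7,q9,q10,q11,q14,q16,q17,q24,q30,q33,q34,q35}
  W4: {q1,q2,q4,q5,q6,q10,q15,q23,q28,q33,q37}
  W5: {q6,q7,q8,q9,q12,q18,q19,q23,q26,q28,q31,q35}
  W6: {q5,q8,q9,q10,q13,q19,q24,q27,q29,q36,q37}
  W12: {q16,q25,q29}
  W13: {q1,q14,q16,q17,q34}
  W14: {q1,q4,q23}
  W15: {q19,q23,q31}
  W16: {q19,q27,q29}
  W23: {q11,q16,q35}
  W24: {q6,q15,q37}
  W25: {q6,q12,q35}
  W26: {q29,q36,q37}
  W34: {q1,q10,q33}
  W35: {q7,q9,q35}
  W36: {q9,q10,q24}
  W45: {q6,q23,q28}
  W46: {q5,q10,q37}
  W56: {q8,q9,q19}
  W123: {q16}
  W126: {q29}
  W134: {q1}
  W145: {q23}
  W156: {q19}
  W235: {q35}
  W245: {q6}
  W246: {q37}
  W346: {q10}
  W356: {q9}
C dims 6,15,10; δ0: rk 5, SNF 1^5; δ1: rk 10, SNF 1^9·2
Ȟ^0: (6−5)−0=1 ⇒ Z
Ȟ^1: (15−10)−5=0 ⇒ 0
Ȟ^2: (10−0)−10=0 plus torsion [2] ⇒ Z/2


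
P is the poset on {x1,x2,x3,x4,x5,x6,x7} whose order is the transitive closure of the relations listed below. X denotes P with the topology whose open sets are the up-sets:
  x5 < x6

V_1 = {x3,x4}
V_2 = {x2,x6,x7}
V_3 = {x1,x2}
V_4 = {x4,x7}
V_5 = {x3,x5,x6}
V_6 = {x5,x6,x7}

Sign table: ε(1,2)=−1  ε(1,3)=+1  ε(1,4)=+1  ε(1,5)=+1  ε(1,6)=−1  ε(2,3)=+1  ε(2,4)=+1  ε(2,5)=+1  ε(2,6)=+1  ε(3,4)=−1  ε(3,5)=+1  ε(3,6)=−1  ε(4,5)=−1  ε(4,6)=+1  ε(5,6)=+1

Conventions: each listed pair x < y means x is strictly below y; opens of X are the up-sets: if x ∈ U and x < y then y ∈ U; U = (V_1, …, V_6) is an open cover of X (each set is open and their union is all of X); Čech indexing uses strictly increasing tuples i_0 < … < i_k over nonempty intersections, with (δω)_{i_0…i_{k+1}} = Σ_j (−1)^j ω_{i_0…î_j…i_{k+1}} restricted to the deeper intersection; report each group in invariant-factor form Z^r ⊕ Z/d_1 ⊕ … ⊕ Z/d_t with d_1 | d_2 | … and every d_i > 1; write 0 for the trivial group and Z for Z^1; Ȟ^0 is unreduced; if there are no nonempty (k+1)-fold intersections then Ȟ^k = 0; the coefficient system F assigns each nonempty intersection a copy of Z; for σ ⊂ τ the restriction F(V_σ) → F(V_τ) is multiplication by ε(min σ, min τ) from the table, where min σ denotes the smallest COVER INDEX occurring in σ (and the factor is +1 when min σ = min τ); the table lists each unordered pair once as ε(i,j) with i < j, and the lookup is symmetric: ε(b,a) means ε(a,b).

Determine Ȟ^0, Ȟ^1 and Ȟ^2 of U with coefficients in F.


Ȟ^0(U;F) ≅ Z, Ȟ^1(U;F) ≅ Z, Ȟ^2(U;F) ≅ 0

nerve simplices:
  V14={x4} V15={x3} V23={x2} V24={x7} V25={x6} V26={x6,x7} V46={x7} V56={x5,x6}
  V246={x7} V256={x6}
C dims 6,8,2; δ0: rk 5, SNF 1^5; δ1: rk 2, SNF 1^2
degree 0: 6−5−0 = 1 → Ȟ^0 ≅ Z
degree 1: 8−2−5 = 1 → Ȟ^1 ≅ Z
degree 2: 2−0−2 = 0 → Ȟ^2 ≅ 0


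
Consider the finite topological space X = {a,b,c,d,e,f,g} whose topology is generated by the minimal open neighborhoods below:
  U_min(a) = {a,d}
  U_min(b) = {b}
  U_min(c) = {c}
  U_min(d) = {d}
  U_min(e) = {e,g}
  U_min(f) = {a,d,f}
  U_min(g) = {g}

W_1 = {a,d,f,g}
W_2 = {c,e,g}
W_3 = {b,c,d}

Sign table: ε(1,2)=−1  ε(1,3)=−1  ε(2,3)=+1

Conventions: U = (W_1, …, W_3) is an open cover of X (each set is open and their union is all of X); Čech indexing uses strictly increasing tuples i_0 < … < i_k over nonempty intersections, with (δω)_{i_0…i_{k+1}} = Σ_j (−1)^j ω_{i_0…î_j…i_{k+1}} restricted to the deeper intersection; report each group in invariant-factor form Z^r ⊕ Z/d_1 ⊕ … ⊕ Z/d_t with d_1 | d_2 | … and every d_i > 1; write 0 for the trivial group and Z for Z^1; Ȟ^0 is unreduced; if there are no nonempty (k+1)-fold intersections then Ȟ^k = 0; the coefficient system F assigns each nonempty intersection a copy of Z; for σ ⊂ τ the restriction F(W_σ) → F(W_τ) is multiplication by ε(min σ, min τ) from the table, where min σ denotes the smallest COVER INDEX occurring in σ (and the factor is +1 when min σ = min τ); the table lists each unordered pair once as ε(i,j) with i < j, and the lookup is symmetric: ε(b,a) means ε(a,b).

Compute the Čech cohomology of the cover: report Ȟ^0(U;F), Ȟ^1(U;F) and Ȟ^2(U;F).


nerve of the cover:
  W12={g} W13={d} W23={c}
C dims 3,3; δ0: rk 2, SNF 1^2
Ȟ^0 = (3 − 2) − 0 = 1, so Ȟ^0 ≅ Z
Ȟ^1 = (3 − 0) − 2 = 1, so Ȟ^1 ≅ Z
Ȟ^2 = (0 − 0) − 0 = 0, so Ȟ^2 ≅ 0

Ȟ^0 ≅ Z, Ȟ^1 ≅ Z and Ȟ^2 ≅ 0


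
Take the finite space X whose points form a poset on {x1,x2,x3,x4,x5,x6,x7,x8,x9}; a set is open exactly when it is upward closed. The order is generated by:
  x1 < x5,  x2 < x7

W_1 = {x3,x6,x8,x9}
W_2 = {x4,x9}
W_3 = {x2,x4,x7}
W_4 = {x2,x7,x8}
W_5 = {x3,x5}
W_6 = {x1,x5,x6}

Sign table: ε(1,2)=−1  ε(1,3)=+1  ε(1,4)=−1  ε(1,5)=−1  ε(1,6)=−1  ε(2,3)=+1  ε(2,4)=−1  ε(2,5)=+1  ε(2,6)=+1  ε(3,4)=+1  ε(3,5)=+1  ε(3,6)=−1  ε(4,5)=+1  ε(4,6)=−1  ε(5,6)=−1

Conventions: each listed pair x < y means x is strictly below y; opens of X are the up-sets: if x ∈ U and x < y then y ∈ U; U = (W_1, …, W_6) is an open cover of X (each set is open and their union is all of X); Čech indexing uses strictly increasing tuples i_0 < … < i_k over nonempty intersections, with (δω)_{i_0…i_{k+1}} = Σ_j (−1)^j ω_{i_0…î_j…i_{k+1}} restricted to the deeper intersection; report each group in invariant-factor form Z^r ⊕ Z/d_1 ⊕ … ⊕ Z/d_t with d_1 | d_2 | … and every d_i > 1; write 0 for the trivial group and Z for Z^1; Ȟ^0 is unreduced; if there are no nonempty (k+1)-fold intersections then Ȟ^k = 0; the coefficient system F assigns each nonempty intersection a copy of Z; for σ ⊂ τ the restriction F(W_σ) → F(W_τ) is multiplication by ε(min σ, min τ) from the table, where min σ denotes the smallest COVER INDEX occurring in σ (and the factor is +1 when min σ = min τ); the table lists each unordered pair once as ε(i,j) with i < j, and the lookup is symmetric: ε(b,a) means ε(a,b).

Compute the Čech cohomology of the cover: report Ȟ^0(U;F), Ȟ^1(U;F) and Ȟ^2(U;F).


Ȟ^0(U;F) ≅ 0, Ȟ^1(U;F) ≅ Z ⊕ Z/2 and Ȟ^2(U;F) ≅ 0

intersection data:
  W12={x9} W14={x8} W15={x3} W16={x6} W23={x4} W34={x2,x7} W56={x5}
C dims 6,7; δ0: rk 6, SNF 1^5·2
Ȟ^0 = (6 − 6) − 0 = 0, so Ȟ^0 ≅ 0
Ȟ^1 = (7 − 0) − 6 = 1 plus torsion [2], so Ȟ^1 ≅ Z ⊕ Z/2
Ȟ^2 = (0 − 0) − 0 = 0, so Ȟ^2 ≅ 0


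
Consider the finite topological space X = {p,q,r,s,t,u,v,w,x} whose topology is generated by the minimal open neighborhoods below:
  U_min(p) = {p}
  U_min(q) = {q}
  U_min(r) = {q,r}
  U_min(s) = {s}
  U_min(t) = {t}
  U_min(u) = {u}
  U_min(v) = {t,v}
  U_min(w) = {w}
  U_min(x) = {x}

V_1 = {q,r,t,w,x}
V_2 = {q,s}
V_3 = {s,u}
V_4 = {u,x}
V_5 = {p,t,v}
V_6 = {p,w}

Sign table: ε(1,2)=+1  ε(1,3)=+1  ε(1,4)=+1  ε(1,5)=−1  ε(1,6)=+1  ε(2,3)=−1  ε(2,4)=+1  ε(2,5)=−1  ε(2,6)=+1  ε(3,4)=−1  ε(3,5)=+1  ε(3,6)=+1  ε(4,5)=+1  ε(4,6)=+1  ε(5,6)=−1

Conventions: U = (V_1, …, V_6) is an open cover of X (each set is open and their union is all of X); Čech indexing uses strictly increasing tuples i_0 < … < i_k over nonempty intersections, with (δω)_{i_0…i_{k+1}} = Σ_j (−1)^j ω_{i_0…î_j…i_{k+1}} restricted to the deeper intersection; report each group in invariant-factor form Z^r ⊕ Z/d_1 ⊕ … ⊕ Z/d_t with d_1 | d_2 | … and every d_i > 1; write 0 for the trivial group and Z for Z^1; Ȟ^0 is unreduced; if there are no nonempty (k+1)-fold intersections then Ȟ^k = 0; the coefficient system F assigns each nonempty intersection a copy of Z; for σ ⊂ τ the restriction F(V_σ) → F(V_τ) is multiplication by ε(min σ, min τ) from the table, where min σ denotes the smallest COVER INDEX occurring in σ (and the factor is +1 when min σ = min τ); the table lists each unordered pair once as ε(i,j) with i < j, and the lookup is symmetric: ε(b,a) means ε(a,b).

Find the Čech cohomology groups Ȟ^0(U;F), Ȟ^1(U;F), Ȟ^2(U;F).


cover nerve:
  V12={q} V14={x} V15={t} V16={w} V23={s} V34={u} V56={p}
C dims 6,7; δ0: rk 5, SNF 1^5
Ȟ^0: (6−5)−0=1 ⇒ Z
Ȟ^1: (7−0)−5=2 ⇒ Z^2
Ȟ^2: (0−0)−0=0 ⇒ 0

Ȟ^0(U;F) ≅ Z, Ȟ^1(U;F) ≅ Z^2, Ȟ^2(U;F) ≅ 0


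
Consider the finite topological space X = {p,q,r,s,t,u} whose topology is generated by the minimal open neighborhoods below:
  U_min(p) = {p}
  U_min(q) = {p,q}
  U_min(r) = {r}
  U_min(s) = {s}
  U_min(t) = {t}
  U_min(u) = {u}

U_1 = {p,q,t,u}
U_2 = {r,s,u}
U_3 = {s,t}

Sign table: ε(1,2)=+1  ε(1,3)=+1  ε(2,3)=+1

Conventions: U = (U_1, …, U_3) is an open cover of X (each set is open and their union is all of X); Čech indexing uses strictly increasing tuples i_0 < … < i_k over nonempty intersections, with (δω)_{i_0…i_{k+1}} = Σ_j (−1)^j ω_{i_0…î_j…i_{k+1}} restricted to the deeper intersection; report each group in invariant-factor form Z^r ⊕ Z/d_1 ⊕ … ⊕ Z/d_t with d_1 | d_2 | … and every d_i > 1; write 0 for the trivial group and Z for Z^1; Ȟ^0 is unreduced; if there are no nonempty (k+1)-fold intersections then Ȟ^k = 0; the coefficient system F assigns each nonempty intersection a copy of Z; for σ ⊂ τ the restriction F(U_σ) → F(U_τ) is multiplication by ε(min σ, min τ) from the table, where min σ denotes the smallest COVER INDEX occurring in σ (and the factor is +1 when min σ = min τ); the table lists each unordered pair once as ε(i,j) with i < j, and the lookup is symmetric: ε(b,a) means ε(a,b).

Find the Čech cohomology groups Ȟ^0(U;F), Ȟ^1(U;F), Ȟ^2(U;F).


Ȟ^0(U;F) ≅ Z, Ȟ^1(U;F) ≅ Z and Ȟ^2(U;F) ≅ 0

nonempty intersections:
  U12={u} U13={t} U23={s}
C dims 3,3; δ0: rk 2, SNF 1^2
Ȟ^0: (3−2)−0=1 ⇒ Z
Ȟ^1: (3−0)−2=1 ⇒ Z
Ȟ^2: (0−0)−0=0 ⇒ 0


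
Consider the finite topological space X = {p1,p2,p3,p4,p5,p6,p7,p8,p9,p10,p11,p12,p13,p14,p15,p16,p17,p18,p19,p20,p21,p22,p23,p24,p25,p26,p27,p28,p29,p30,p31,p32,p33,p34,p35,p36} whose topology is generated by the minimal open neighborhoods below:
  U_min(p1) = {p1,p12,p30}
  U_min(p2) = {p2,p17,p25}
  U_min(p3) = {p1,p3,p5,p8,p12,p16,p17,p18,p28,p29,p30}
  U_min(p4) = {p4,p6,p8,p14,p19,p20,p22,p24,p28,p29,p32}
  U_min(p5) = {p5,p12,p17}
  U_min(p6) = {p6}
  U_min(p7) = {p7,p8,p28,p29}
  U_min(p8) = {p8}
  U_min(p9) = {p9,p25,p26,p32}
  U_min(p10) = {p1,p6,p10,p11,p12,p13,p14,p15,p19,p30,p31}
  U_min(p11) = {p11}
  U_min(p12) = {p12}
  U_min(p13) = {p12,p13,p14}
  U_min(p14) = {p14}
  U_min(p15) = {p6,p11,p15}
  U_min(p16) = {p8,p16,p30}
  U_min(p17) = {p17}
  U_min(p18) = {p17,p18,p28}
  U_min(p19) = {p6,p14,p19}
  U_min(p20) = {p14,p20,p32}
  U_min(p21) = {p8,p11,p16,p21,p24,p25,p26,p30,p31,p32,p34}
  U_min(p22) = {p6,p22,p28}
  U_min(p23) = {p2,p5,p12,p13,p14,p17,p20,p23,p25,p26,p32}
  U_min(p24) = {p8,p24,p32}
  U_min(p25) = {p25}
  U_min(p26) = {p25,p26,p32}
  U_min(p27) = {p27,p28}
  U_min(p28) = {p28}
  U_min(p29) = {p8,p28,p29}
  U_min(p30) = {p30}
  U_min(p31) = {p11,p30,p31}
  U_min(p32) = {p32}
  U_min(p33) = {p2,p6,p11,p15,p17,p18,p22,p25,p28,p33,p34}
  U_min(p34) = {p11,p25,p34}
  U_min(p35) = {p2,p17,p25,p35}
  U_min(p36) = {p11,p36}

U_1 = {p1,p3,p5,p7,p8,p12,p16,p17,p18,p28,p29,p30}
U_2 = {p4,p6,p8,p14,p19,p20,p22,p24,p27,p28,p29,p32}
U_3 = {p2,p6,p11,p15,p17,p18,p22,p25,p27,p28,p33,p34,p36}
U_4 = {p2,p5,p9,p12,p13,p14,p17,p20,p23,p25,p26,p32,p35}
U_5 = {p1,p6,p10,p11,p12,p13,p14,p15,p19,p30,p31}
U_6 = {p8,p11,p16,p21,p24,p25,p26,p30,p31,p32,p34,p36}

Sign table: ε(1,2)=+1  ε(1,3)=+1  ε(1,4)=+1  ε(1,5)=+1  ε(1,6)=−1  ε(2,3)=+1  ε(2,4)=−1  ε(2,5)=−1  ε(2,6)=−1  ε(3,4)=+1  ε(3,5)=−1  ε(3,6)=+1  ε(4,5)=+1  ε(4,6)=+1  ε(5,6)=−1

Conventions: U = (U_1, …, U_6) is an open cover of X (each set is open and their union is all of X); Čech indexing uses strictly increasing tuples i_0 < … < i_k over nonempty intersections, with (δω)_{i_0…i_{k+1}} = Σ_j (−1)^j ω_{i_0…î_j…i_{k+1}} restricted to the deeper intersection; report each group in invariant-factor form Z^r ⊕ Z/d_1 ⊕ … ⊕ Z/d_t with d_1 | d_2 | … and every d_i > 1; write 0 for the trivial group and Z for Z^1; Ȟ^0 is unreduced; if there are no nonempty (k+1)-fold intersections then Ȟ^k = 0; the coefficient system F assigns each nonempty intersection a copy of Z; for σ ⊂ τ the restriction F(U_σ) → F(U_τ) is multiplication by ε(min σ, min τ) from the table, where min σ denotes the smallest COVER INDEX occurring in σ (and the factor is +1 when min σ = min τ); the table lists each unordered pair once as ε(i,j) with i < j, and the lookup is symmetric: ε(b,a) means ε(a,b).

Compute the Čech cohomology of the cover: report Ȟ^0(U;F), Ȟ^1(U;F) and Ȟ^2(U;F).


cover nerve:
  U12={p8,p28,p29} U13={p17,p18,p28} U14={p5,p12,p17} U15={p1,p12,p30} U16={p8,p16,p30} U23={p6,p22,p27,p28} U24={p14,p20,p32} U25={p6,p14,p19} U26={p8,p24,p32} U34={p2,p17,p25} U35={p6,p11,p15} U36={p11,p25,p34,p36} U45={p12,p13,p14} U46={p25,p26,p32} U56={p11,p30,p31}
  U123={p28} U126={p8} U134={p17} U145={p12} U156={p30} U235={p6} U245={p14} U246={p32} U346={p25} U356={p11}
C dims 6,15,10; δ0: rk 6, SNF 1^5·2; δ1: rk 9, SNF 1^9
Ȟ^0: (6−6)−0=0 ⇒ 0
Ȟ^1: (15−9)−6=0 plus torsion [2] ⇒ Z/2
Ȟ^2: (10−0)−9=1 ⇒ Z

Ȟ^0 = 0, Ȟ^1 = Z/2, Ȟ^2 = Z


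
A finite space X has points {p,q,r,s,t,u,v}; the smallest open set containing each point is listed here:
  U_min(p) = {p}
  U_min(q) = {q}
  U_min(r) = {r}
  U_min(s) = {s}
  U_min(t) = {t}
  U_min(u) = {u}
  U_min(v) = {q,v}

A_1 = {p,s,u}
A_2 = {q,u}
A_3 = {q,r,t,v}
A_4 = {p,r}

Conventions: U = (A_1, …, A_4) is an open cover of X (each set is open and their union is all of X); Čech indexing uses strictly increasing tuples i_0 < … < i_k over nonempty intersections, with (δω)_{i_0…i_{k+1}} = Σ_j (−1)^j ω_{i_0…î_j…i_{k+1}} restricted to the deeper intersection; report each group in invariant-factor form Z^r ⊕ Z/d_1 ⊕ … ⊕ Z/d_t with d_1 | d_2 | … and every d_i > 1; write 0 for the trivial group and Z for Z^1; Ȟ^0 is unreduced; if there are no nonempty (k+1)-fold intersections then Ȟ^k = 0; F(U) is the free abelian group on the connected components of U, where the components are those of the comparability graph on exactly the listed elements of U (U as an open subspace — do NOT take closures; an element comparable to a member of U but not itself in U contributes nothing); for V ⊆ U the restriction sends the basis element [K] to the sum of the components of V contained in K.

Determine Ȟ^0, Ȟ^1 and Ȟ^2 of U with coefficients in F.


nerve of the cover:
  A12={u} A14={p} A23={q} A34={r}
components per intersection:
  A1: {p} {s} {u}
  A2: {q} {u}
  A3: {q,v} {r} {t}
  A4: {p} {r}
  A12: {u}
  A14: {p}
  A23: {q}
  A34: {r}
C dims 10,4; δ0: rk 4, SNF 1^4
Ȟ^0 = (10 − 4) − 0 = 6, so Ȟ^0 ≅ Z^6
Ȟ^1 = (4 − 0) − 4 = 0, so Ȟ^1 ≅ 0
Ȟ^2 = (0 − 0) − 0 = 0, so Ȟ^2 ≅ 0

Ȟ^0 = Z^6,  Ȟ^1 = 0,  Ȟ^2 = 0


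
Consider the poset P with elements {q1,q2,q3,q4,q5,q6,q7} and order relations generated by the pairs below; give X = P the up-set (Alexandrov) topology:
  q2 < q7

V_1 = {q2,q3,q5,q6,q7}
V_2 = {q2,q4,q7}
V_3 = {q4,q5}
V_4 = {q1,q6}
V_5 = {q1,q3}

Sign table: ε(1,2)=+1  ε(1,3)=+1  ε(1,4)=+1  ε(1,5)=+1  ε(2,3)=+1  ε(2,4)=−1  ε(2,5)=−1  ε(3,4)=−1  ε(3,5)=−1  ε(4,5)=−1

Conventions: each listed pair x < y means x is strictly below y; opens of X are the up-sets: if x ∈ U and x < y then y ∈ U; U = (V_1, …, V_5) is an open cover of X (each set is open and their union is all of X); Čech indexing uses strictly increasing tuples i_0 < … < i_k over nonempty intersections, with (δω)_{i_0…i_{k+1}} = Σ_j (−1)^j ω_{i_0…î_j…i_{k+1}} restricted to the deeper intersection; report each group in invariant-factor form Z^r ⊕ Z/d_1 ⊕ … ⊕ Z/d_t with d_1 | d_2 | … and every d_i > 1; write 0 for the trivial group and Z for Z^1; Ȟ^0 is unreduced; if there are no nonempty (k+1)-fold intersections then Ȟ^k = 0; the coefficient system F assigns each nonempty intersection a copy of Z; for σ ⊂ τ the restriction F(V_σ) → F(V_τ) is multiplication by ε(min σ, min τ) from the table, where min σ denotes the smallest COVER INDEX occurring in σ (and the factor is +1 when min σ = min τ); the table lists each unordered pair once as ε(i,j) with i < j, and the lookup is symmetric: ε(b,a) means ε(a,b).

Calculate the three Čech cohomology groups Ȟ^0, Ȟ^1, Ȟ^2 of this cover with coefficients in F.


nerve simplices:
  V12={q2,q7} V13={q5} V14={q6} V15={q3} V23={q4} V45={q1}
C dims 5,6; δ0: rk 5, SNF 1^4·2
degree 0: 5−5−0 = 0 → Ȟ^0 ≅ 0
degree 1: 6−0−5 = 1 plus torsion [2] → Ȟ^1 ≅ Z ⊕ Z/2
degree 2: 0−0−0 = 0 → Ȟ^2 ≅ 0

Ȟ^0(U;F) ≅ 0; Ȟ^1(U;F) ≅ Z ⊕ Z/2; Ȟ^2(U;F) ≅ 0


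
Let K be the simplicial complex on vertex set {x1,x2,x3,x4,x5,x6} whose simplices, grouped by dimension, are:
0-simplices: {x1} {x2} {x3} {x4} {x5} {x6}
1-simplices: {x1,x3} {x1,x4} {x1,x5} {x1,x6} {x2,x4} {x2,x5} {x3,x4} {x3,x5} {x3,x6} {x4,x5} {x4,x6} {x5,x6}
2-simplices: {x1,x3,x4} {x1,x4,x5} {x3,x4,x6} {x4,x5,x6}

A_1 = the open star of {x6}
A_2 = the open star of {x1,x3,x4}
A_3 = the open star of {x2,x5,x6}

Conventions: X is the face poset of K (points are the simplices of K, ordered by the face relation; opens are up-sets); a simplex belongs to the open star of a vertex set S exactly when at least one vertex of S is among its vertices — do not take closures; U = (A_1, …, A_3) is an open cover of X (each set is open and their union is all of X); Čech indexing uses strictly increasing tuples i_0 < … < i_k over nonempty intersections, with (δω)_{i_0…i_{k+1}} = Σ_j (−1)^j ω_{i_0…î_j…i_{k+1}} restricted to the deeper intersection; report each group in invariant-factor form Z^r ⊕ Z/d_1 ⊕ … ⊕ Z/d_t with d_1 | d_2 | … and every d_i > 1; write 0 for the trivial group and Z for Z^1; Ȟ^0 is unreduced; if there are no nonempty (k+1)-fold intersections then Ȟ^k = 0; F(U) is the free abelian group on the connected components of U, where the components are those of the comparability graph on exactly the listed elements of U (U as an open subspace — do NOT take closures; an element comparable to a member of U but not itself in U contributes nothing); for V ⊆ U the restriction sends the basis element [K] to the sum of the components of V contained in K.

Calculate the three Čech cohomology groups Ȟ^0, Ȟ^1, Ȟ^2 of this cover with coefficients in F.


Ȟ^0(U;F) ≅ Z; Ȟ^1(U;F) ≅ Z^3; Ȟ^2(U;F) ≅ 0

nonempty intersections:
  A1={{x6},{x1,x6},{x3,x6},{x4,x6},{x5,x6},{x3,x4,x6},{x4,x5,x6}} A2={{x1},{x3},{x4},{x1,x3},{x1,x4},{x1,x5},{x1,x6},{x2,x4},{x3,x4},{x3,x5},{x3,x6},{x4,x5},{x4,x6},{x1,x3,x4},{x1,x4,x5},{x3,x4,x6},{x4,x5,x6}} A3={{x2},{x5},{x6},{x1,x5},{x1,x6},{x2,x4},{x2,x5},{x3,x5},{x3,x6},{x4,x5},{x4,x6},{x5,x6},{x1,x4,x5},{x3,x4,x6},{x4,x5,x6}}
  A12={{x1,x6},{x3,x6},{x4,x6},{x3,x4,x6},{x4,x5,x6}} A13={{x6},{x1,x6},{x3,x6},{x4,x6},{x5,x6},{x3,x4,x6},{x4,x5,x6}} A23={{x1,x5},{x1,x6},{x2,x4},{x3,x5},{x3,x6},{x4,x5},{x4,x6},{x1,x4,x5},{x3,x4,x6},{x4,x5,x6}}
  A123={{x1,x6},{x3,x6},{x4,x6},{x3,x4,x6},{x4,x5,x6}}
components per intersection:
  A1: {{x6},{x1,x6},{x3,x6},{x4,x6},{x5,x6},{x3,x4,x6},{x4,x5,x6}}
  A2: {{x1},{x3},{x4},{x1,x3},{x1,x4},{x1,x5},{x1,x6},{x2,x4},{x3,x4},{x3,x5},{x3,x6},{x4,x5},{x4,x6},{x1,x3,x4},{x1,x4,x5},{x3,x4,x6},{x4,x5,x6}}
  A3: {{x2},{x5},{x6},{x1,x5},{x1,x6},{x2,x4},{x2,x5},{x3,x5},{x3,x6},{x4,x5},{x4,x6},{x5,x6},{x1,x4,x5},{x3,x4,x6},{x4,x5,x6}}
  A12: {{x1,x6}} {{x3,x6},{x4,x6},{x3,x4,x6},{x4,x5,x6}}
  A13: {{x6},{x1,x6},{x3,x6},{x4,x6},{x5,x6},{x3,x4,x6},{x4,x5,x6}}
  A23: {{x1,x5},{x3,x6},{x4,x5},{x4,x6},{x1,x4,x5},{x3,x4,x6},{x4,x5,x6}} {{x1,x6}} {{x2,x4}} {{x3,x5}}
  A123: {{x1,x6}} {{x3,x6},{x4,x6},{x3,x4,x6},{x4,x5,x6}}
C dims 3,7,2; δ0: rk 2, SNF 1^2; δ1: rk 2, SNF 1^2
Ȟ^0: (3−2)−0=1 ⇒ Z
Ȟ^1: (7−2)−2=3 ⇒ Z^3
Ȟ^2: (2−0)−2=0 ⇒ 0


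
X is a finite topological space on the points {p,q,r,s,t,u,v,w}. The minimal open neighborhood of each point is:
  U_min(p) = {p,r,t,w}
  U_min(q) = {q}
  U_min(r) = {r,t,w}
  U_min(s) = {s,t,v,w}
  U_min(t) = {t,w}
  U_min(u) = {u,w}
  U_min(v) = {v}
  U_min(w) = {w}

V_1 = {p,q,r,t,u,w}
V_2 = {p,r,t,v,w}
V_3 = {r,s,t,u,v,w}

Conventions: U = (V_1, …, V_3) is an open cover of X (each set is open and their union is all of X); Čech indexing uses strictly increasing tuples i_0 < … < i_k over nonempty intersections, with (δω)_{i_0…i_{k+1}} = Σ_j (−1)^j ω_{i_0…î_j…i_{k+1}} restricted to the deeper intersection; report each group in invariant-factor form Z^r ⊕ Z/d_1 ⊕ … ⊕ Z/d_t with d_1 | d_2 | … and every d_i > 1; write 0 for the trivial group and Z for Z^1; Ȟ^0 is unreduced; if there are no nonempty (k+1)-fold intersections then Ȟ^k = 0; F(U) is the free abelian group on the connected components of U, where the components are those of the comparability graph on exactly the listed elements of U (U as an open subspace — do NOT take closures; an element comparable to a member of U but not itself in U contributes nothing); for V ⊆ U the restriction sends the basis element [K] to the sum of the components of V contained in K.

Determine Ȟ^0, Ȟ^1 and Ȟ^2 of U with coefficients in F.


nerve simplices:
  V12={p,r,t,w} V13={r,t,u,w} V23={r,t,v,w}
  V123={r,t,w}
components per intersection:
  V1: {p,r,t,u,w} {q}
  V2: {p,r,t,w} {v}
  V3: {r,s,t,u,v,w}
  V12: {p,r,t,w}
  V13: {r,t,u,w}
  V23: {r,t,w} {v}
  V123: {r,t,w}
C dims 5,4,1; δ0: rk 3, SNF 1^3; δ1: rk 1, SNF 1^1
degree 0: 5−3−0 = 2 → Ȟ^0 ≅ Z^2
degree 1: 4−1−3 = 0 → Ȟ^1 ≅ 0
degree 2: 1−0−1 = 0 → Ȟ^2 ≅ 0

Ȟ^0 ≅ Z^2, Ȟ^1 ≅ 0 and Ȟ^2 ≅ 0


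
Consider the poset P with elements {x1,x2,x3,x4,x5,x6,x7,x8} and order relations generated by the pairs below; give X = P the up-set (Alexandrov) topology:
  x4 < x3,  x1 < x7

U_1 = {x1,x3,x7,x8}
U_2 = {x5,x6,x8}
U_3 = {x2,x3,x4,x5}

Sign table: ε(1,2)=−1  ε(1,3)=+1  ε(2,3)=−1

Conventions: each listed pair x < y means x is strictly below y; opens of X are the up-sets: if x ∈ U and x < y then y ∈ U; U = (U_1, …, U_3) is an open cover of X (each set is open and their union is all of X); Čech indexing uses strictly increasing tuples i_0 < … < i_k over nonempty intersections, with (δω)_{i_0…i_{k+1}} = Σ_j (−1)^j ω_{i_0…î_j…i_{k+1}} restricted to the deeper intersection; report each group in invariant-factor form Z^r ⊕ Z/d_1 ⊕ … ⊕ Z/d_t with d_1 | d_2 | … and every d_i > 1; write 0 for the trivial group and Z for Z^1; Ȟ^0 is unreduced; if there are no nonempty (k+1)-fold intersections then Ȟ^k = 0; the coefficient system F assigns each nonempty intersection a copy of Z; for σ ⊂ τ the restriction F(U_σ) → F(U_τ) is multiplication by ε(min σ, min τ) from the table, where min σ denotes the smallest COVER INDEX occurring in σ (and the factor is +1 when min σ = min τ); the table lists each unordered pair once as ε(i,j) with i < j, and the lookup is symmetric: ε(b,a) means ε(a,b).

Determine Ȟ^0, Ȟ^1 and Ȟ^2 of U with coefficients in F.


nerve of the cover:
  U12={x8} U13={x3} U23={x5}
C dims 3,3; δ0: rk 2, SNF 1^2
Ȟ^0 = (3 − 2) − 0 = 1, so Ȟ^0 ≅ Z
Ȟ^1 = (3 − 0) − 2 = 1, so Ȟ^1 ≅ Z
Ȟ^2 = (0 − 0) − 0 = 0, so Ȟ^2 ≅ 0

Ȟ^0 = Z; Ȟ^1 = Z; Ȟ^2 = 0


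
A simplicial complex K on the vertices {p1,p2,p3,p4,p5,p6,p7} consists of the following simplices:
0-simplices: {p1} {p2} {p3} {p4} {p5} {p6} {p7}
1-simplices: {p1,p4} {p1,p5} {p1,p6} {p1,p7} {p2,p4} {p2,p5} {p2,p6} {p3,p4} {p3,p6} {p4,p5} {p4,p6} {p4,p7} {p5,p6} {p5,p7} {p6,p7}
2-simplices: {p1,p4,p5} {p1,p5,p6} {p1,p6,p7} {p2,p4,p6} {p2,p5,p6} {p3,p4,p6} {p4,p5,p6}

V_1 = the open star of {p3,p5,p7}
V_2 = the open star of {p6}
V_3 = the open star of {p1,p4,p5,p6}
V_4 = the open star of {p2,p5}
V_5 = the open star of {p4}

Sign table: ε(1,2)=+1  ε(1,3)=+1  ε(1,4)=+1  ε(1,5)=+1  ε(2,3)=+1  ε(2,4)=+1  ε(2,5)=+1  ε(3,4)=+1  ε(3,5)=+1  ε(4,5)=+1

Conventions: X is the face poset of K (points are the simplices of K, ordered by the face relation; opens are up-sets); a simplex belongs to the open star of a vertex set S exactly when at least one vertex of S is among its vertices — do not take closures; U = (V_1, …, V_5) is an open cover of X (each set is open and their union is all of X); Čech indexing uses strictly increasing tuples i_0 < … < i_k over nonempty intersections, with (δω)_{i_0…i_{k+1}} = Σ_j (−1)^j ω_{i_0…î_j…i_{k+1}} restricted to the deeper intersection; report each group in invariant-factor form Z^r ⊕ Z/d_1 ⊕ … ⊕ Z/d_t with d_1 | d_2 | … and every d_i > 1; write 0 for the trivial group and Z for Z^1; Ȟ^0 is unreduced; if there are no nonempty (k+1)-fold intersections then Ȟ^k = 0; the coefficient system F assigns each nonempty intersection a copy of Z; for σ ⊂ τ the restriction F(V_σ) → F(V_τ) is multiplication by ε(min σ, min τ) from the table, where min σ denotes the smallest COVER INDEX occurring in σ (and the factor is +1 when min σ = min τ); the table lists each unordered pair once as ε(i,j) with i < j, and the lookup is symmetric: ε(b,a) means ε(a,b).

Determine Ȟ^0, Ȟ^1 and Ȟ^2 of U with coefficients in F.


cover nerve:
  V1={{p3},{p5},{p7},{p1,p5},{p1,p7},{p2,p5},{p3,p4},{p3,p6},{p4,p5},{p4,p7},{p5,p6},{p5,p7},{p6,p7},{p1,p4,p5},{p1,p5,p6},{p1,p6,p7},{p2,p5,p6},{p3,p4,p6},{p4,p5,p6}} V2={{p6},{p1,p6},{p2,p6},{p3,p6},{p4,p6},{p5,p6},{p6,p7},{p1,p5,p6},{p1,p6,p7},{p2,p4,p6},{p2,p5,p6},{p3,p4,p6},{p4,p5,p6}} V3={{p1},{p4},{p5},{p6},{p1,p4},{p1,p5},{p1,p6},{p1,p7},{p2,p4},{p2,p5},{p2,p6},{p3,p4},{p3,p6},{p4,p5},{p4,p6},{p4,p7},{p5,p6},{p5,p7},{p6,p7},{p1,p4,p5},{p1,p5,p6},{p1,p6,p7},{p2,p4,p6},{p2,p5,p6},{p3,p4,p6},{p4,p5,p6}} V4={{p2},{p5},{p1,p5},{p2,p4},{p2,p5},{p2,p6},{p4,p5},{p5,p6},{p5,p7},{p1,p4,p5},{p1,p5,p6},{p2,p4,p6},{p2,p5,p6},{p4,p5,p6}} V5={{p4},{p1,p4},{p2,p4},{p3,p4},{p4,p5},{p4,p6},{p4,p7},{p1,p4,p5},{p2,p4,p6},{p3,p4,p6},{p4,p5,p6}}
  V12={{p3,p6},{p5,p6},{p6,p7},{p1,p5,p6},{p1,p6,p7},{p2,p5,p6},{p3,p4,p6},{p4,p5,p6}} V13={{p5},{p1,p5},{p1,p7},{p2,p5},{p3,p4},{p3,p6},{p4,p5},{p4,p7},{p5,p6},{p5,p7},{p6,p7},{p1,p4,p5},{p1,p5,p6},{p1,p6,p7},{p2,p5,p6},{p3,p4,p6},{p4,p5,p6}} V14={{p5},{p1,p5},{p2,p5},{p4,p5},{p5,p6},{p5,p7},{p1,p4,p5},{p1,p5,p6},{p2,p5,p6},{p4,p5,p6}} V15={{p3,p4},{p4,p5},{p4,p7},{p1,p4,p5},{p3,p4,p6},{p4,p5,p6}} V23={{p6},{p1,p6},{p2,p6},{p3,p6},{p4,p6},{p5,p6},{p6,p7},{p1,p5,p6},{p1,p6,p7},{p2,p4,p6},{p2,p5,p6},{p3,p4,p6},{p4,p5,p6}} V24={{p2,p6},{p5,p6},{p1,p5,p6},{p2,p4,p6},{p2,p5,p6},{p4,p5,p6}} V25={{p4,p6},{p2,p4,p6},{p3,p4,p6},{p4,p5,p6}} V34={{p5},{p1,p5},{p2,p4},{p2,p5},{p2,p6},{p4,p5},{p5,p6},{p5,p7},{p1,p4,p5},{p1,p5,p6},{p2,p4,p6},{p2,p5,p6},{p4,p5,p6}} V35={{p4},{p1,p4},{p2,p4},{p3,p4},{p4,p5},{p4,p6},{p4,p7},{p1,p4,p5},{p2,p4,p6},{p3,p4,p6},{p4,p5,p6}} V45={{p2,p4},{p4,p5},{p1,p4,p5},{p2,p4,p6},{p4,p5,p6}}
  V123={{p3,p6},{p5,p6},{p6,p7},{p1,p5,p6},{p1,p6,p7},{p2,p5,p6},{p3,p4,p6},{p4,p5,p6}} V124={{p5,p6},{p1,p5,p6},{p2,p5,p6},{p4,p5,p6}} V125={{p3,p4,p6},{p4,p5,p6}} V134={{p5},{p1,p5},{p2,p5},{p4,p5},{p5,p6},{p5,p7},{p1,p4,p5},{p1,p5,p6},{p2,p5,p6},{p4,p5,p6}} V135={{p3,p4},{p4,p5},{p4,p7},{p1,p4,p5},{p3,p4,p6},{p4,p5,p6}} V145={{p4,p5},{p1,p4,p5},{p4,p5,p6}} V234={{p2,p6},{p5,p6},{p1,p5,p6},{p2,p4,p6},{p2,p5,p6},{p4,p5,p6}} V235={{p4,p6},{p2,p4,p6},{p3,p4,p6},{p4,p5,p6}} V245={{p2,p4,p6},{p4,p5,p6}} V345={{p2,p4},{p4,p5},{p1,p4,p5},{p2,p4,p6},{p4,p5,p6}}
  V1234={{p5,p6},{p1,p5,p6},{p2,p5,p6},{p4,p5,p6}} V1235={{p3,p4,p6},{p4,p5,p6}} V1245={{p4,p5,p6}} V1345={{p4,p5},{p1,p4,p5},{p4,p5,p6}} V2345={{p2,p4,p6},{p4,p5,p6}}
  V12345={{p4,p5,p6}}
C dims 5,10,10,5; δ0: rk 4, SNF 1^4; δ1: rk 6, SNF 1^6; δ2: rk 4, SNF 1^4
Ȟ^0: (5−4)−0=1 ⇒ Z
Ȟ^1: (10−6)−4=0 ⇒ 0
Ȟ^2: (10−4)−6=0 ⇒ 0

Ȟ^0 = Z,  Ȟ^1 = 0,  Ȟ^2 = 0


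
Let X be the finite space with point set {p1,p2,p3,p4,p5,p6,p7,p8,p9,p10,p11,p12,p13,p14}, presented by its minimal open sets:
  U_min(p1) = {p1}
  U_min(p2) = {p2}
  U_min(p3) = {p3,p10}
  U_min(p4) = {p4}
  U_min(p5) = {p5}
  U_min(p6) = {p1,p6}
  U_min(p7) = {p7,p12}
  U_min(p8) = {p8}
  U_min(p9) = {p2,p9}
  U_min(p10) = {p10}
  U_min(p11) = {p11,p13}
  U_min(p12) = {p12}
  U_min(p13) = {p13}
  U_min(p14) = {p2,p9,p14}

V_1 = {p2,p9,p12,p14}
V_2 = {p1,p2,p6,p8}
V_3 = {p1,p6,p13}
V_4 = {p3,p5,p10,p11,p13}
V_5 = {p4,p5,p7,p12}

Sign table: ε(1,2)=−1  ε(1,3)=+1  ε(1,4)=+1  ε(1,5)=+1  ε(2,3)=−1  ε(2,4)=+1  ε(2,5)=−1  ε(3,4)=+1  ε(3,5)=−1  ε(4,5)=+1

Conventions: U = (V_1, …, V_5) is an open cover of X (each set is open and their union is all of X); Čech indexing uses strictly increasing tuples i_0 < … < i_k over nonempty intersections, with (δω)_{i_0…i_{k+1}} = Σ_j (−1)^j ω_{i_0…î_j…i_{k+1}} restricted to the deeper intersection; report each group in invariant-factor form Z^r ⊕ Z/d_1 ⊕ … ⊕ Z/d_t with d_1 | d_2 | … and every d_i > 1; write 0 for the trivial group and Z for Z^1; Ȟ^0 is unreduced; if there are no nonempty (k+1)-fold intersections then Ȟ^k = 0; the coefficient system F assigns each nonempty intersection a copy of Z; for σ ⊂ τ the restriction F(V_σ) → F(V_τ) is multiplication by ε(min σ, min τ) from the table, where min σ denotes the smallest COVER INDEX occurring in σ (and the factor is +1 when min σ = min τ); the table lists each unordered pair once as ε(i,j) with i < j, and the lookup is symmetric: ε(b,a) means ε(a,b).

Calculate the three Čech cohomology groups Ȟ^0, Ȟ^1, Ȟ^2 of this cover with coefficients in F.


intersection data:
  V12={p2} V15={p12} V23={p1,p6} V34={p13} V45={p5}
C dims 5,5; δ0: rk 4, SNF 1^4
Ȟ^0 = (5 − 4) − 0 = 1, so Ȟ^0 ≅ Z
Ȟ^1 = (5 − 0) − 4 = 1, so Ȟ^1 ≅ Z
Ȟ^2 = (0 − 0) − 0 = 0, so Ȟ^2 ≅ 0

Ȟ^0 ≅ Z, Ȟ^1 ≅ Z, Ȟ^2 ≅ 0


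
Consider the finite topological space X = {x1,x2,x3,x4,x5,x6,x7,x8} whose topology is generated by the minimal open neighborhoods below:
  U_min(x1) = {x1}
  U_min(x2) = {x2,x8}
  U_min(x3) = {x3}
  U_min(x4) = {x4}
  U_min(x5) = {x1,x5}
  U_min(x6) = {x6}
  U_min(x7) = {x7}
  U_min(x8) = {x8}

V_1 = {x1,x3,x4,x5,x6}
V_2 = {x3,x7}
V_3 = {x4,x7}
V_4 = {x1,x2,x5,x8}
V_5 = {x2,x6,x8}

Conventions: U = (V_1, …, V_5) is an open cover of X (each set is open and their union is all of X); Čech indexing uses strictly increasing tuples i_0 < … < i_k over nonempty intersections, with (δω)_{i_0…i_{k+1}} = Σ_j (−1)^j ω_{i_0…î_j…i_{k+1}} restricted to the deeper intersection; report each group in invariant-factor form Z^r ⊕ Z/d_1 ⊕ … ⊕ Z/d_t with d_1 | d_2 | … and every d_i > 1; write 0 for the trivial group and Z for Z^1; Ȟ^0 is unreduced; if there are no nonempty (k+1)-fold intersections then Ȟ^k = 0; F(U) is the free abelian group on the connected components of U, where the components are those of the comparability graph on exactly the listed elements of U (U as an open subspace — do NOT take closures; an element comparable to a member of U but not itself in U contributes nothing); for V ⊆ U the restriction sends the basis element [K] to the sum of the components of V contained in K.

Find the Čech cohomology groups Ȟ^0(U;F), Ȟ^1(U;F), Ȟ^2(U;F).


Ȟ^0(U;F) ≅ Z^6; Ȟ^1(U;F) ≅ 0; Ȟ^2(U;F) ≅ 0

nerve of the cover:
  V12={x3} V13={x4} V14={x1,x5} V15={x6} V23={x7} V45={x2,x8}
components per intersection:
  V1: {x1,x5} {x3} {x4} {x6}
  V2: {x3} {x7}
  V3: {x4} {x7}
  V4: {x1,x5} {x2,x8}
  V5: {x2,x8} {x6}
  V12: {x3}
  V13: {x4}
  V14: {x1,x5}
  V15: {x6}
  V23: {x7}
  V45: {x2,x8}
C dims 12,6; δ0: rk 6, SNF 1^6
Ȟ^0 = (12 − 6) − 0 = 6, so Ȟ^0 ≅ Z^6
Ȟ^1 = (6 − 0) − 6 = 0, so Ȟ^1 ≅ 0
Ȟ^2 = (0 − 0) − 0 = 0, so Ȟ^2 ≅ 0
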